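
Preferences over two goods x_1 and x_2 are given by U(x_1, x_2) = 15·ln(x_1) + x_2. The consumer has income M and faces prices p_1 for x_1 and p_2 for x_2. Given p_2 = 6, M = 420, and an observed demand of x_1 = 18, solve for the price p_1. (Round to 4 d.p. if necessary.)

Set MRS = p_1/p_2: (15/x_1)/1 = p_1/p_2.
So x_1*(p_1,p_2) = 15·p_2/p_1, independent of income; and x_2* = (M − 15·p_2)/p_2.
Set x_1* = 18 in the demand function and solve for p_1: p_1 = 5.

p_1 = 5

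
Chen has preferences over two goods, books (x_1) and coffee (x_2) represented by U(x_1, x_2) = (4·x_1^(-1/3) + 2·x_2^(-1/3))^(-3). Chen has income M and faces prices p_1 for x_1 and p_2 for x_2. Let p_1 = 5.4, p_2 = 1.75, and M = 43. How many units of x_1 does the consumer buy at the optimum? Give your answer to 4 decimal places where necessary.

MRS = MU_x_1/MU_x_2 = 2·(x_2/x_1)^(4/3). Set equal to p_1/p_2.
Hence x_2/x_1 = ((1/2)·p_1/p_2)^(1/(4/3)), i.e. raised to the 0.75 power.
Substitute x_2 = (x_2/x_1)·x_1 into the budget: x_1* = M/(p_1 + p_2·(x_2/x_1)).
Numerically x_2/x_1 = 1.384345, so x_1* = 43/(5.4 + 1.75·1.384345) = 5.4969.

x_1* = 5.4969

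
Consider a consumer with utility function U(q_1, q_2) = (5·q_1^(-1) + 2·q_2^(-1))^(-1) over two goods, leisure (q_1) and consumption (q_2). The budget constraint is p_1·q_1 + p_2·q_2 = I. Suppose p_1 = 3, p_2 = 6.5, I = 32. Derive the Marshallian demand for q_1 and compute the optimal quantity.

q_1* = 5.5241

With the ratio pinned down, the budget gives q_1* = I/(p_1 + p_2·(q_2/q_1)) and q_2* = (q_2/q_1)·q_1*.
Numerically q_2/q_1 = 0.429669, so q_1* = 32/(3 + 6.5·0.429669) = 5.5241.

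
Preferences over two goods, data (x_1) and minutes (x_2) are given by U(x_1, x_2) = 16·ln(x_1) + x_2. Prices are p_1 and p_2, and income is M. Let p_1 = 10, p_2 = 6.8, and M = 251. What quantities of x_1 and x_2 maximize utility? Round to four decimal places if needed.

Set MRS = p_1/p_2: (16/x_1)/1 = p_1/p_2.
So x_1*(p_1,p_2) = 16·p_2/p_1, independent of income; and x_2* = (M − 16·p_2)/p_2.
At the given prices: x_1* = 16·6.8/10 = 10.88, and x_2* = 20.9118.

x_1* = 10.88, x_2* = 20.9118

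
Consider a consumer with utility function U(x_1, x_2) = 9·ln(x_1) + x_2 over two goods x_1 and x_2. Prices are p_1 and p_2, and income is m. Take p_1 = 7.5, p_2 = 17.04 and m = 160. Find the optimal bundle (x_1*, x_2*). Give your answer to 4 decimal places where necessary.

x_1* = 20.448, x_2* = 0.3897

MU_x_1 = 9/x_1, MU_x_2 = 1. Tangency: 9/x_1 = p_1/p_2.
So x_1*(p_1,p_2) = 9·p_2/p_1, independent of income; and x_2* = (m − 9·p_2)/p_2.
At the given prices: x_1* = 9·17.04/7.5 = 20.448, and x_2* = 0.3897.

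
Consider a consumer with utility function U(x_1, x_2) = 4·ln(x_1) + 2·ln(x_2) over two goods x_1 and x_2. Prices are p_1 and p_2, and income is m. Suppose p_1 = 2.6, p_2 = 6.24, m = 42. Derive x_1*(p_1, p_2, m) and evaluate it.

At p_1=2.6, p_2=6.24, m=42: x_1* = 2/3·42/2.6 = 10.7692.

x_1* = 10.7692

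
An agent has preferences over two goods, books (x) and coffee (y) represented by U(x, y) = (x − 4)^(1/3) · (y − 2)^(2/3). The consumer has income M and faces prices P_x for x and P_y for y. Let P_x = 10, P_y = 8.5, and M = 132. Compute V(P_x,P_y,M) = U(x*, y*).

MRS = (1/2)·(y−2)/(x−4). Tangency with P_x/P_y gives y−2 = 2·(P_x/P_y)·(x−4).
After buying the subsistence bundle (4, 2), a share 1/3 of the remaining income goes to x: x* = 4 + 1/3·(M − 4P_x − 2P_y)/P_x.
Discretionary income = 132 − 4·10 − 2·8.5 = 75; x* = 4 + 1/3·75/10 = 6.5; y* = 2 + 2/3·75/8.5 = 7.8824.
Utility at the optimum: U(6.5, 7.8824) = 4.4226.

V = 4.4226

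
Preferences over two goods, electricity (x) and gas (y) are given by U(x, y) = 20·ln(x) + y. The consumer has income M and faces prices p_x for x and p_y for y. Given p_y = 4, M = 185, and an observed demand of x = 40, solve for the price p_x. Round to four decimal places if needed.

p_x = 2

Set MRS = p_x/p_y: (20/x)/1 = p_x/p_y.
So x*(p_x,p_y) = 20·p_y/p_x, independent of income; and y* = (M − 20·p_y)/p_y.
Set x* = 40 in the demand function and solve for p_x: p_x = 2.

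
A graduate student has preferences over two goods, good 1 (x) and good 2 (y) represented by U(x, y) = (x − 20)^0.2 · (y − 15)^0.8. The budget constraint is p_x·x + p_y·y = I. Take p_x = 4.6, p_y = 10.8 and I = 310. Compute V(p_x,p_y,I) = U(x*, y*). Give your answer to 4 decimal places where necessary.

Let x' = x−20, y' = y−15. MRS = (1/4)·y'/x' = p_x/p_y.
After buying the subsistence bundle (20, 15), a share 0.2 of the remaining income goes to x: x* = 20 + 0.2·(I − 20p_x − 15p_y)/p_x.
Discretionary income = 310 − 20·4.6 − 15·10.8 = 56; x* = 20 + 0.2·56/4.6 = 22.4348; y* = 15 + 0.8·56/10.8 = 19.1481.
Utility at the optimum: U(22.4348, 19.1481) = 3.7289.

V = 3.7289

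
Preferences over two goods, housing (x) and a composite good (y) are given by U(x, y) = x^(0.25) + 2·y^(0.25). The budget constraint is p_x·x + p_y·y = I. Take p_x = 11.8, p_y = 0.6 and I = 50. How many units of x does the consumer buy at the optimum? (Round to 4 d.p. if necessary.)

MU_x ∝ x^(-0.75), MU_y ∝ 2·y^(-0.75), so MRS = (1/2)·(y/x)^(0.75) = p_x/p_y.
Solve for the ratio: y/x = [2·p_x/p_y]^(4/3).
With the ratio pinned down, the budget gives x* = I/(p_x + p_y·(y/x)) and y* = (y/x)·x*.
Numerically y/x = 133.766594, so x* = 50/(11.8 + 0.6·133.766594) = 0.5431.

x* = 0.5431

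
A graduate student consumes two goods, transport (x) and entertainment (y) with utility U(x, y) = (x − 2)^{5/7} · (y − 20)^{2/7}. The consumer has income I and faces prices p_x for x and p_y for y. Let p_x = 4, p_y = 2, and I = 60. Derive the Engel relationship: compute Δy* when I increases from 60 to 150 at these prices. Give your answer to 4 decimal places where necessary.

Δy* = 12.8571

Let x' = x−2, y' = y−20. MRS = (5/2)·y'/x' = p_x/p_y.
After buying the subsistence bundle (2, 20), a share 5/7 of the remaining income goes to x: x* = 2 + 5/7·(I − 2p_x − 20p_y)/p_x.
Discretionary income = 60 − 2·4 − 20·2 = 12; y* = 20 + 2/7·12/2 = 21.7143.
At I' = 150: y* = 34.5714. Change: 34.5714 − 21.7143 = 12.8571.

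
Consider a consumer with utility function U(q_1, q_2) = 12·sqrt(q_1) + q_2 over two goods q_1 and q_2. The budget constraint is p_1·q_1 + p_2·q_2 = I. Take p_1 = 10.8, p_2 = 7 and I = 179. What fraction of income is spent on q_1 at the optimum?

share on q_1 = 0.9125

Plugging in: q_1* = (6·7/10.8)² = 15.1235, q_2* = 2.2381.
Expenditure on q_1: 10.8·15.1235 = 163.3333; share = 0.9125.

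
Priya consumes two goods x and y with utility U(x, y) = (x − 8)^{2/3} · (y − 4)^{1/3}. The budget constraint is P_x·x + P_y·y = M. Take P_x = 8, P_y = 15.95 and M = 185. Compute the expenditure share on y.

share on y = 0.4479

Let x' = x−8, y' = y−4. MRS = 2·y'/x' = P_x/P_y.
Substituting into the budget: x* = 8 + 2/3·(M − 8·P_x − 4·P_y)/P_x, and y* = 4 + 1/3·(…)/P_y.
Discretionary income = 185 − 8·8 − 4·15.95 = 57.2; x* = 8 + 2/3·57.2/8 = 12.7667; y* = 4 + 1/3·57.2/15.95 = 5.1954.
Expenditure on y: 15.95·5.1954 = 82.8667; share = 0.4479.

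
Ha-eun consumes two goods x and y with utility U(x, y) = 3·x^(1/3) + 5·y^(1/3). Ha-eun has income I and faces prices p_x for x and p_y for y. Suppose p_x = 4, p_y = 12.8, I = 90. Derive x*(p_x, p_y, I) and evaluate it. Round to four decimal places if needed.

x* = 10.2142

MU_x ∝ 3·x^(-2/3), MU_y ∝ 5·y^(-2/3), so MRS = (3/5)·(y/x)^(2/3) = p_x/p_y.
Solve for the ratio: y/x = [(5/3)·p_x/p_y]^(1.5).
Substitute y = (y/x)·x into the budget: x* = I/(p_x + p_y·(y/x)).
Numerically y/x = 0.375879, so x* = 90/(4 + 12.8·0.375879) = 10.2142.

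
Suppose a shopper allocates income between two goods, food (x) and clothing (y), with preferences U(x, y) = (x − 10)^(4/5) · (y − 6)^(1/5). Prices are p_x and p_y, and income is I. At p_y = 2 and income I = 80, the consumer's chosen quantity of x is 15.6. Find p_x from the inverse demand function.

p_x = 4

MRS = 4·(y−6)/(x−10). Tangency with p_x/p_y gives y−6 = (1/4)·(p_x/p_y)·(x−10).
After buying the subsistence bundle (10, 6), a share 0.8 of the remaining income goes to x: x* = 10 + 0.8·(I − 10p_x − 6p_y)/p_x.
Set x* = 15.6 in the demand function and solve for p_x: p_x = 4.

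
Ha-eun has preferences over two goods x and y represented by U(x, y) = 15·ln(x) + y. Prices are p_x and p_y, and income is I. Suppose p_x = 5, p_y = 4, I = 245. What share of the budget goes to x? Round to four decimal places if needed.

share on x = 0.2449

So x*(p_x,p_y) = 15·p_y/p_x, independent of income; and y* = (I − 15·p_y)/p_y.
At the given prices: x* = 15·4/5 = 12, and y* = 46.25.
Expenditure on x: 5·12 = 60; share = 0.2449.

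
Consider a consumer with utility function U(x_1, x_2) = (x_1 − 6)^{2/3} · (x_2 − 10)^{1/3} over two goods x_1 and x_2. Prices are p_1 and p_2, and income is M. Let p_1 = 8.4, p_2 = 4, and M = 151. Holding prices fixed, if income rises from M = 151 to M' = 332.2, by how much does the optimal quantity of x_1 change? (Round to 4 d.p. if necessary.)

Δx_1* = 14.381

MRS = 2·(x_2−10)/(x_1−6). Tangency with p_1/p_2 gives x_2−10 = (1/2)·(p_1/p_2)·(x_1−6).
Substituting into the budget: x_1* = 6 + 2/3·(M − 6·p_1 − 10·p_2)/p_1, and x_2* = 10 + 1/3·(…)/p_2.
Discretionary income = 151 − 6·8.4 − 10·4 = 60.6; x_1* = 6 + 2/3·60.6/8.4 = 10.8095.
At M' = 332.2: x_1* = 25.1905. Change: 25.1905 − 10.8095 = 14.381.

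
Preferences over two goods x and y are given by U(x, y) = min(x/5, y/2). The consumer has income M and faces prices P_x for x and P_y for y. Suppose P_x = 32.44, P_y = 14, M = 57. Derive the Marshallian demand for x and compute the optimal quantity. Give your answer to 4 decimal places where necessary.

Leontief preferences: the optimum is at the kink where x/5 = y/2, i.e. y = (2/5)·x.
Budget: P_x·x + P_y·(2/5)·x = M, so (5·P_x + 2·P_y)·x = 5·M.
Demand: x*(P_x,P_y,M) = 5·M/(5·P_x + 2·P_y), y* = 2·M/(5·P_x + 2·P_y).
Here 5·32.44 + 2·14 = 190.2, giving x* = 1.4984.

x* = 1.4984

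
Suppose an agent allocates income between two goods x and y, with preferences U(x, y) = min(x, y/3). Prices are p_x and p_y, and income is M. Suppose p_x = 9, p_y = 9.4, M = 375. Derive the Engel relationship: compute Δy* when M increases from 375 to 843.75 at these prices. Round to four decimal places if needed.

Δy* = 37.8024

Leontief preferences: the optimum is at the kink where x/1 = y/3, i.e. y = 3·x.
Budget: p_x·x + p_y·3·x = M, so (p_x + 3·p_y)·x = M.
Demand: x*(p_x,p_y,M) = M/(p_x + 3·p_y), y* = 3·M/(p_x + 3·p_y).
Here 9 + 3·9.4 = 37.2, giving y* = 30.2419.
At M' = 843.75: y* = 68.0444. Change: 68.0444 − 30.2419 = 37.8024.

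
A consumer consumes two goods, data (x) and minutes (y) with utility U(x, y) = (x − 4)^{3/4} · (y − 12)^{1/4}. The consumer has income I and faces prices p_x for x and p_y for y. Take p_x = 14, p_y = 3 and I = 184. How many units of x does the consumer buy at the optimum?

Let x' = x−4, y' = y−12. MRS = 3·y'/x' = p_x/p_y.
Substituting into the budget: x* = 4 + 0.75·(I − 4·p_x − 12·p_y)/p_x, and y* = 12 + 0.25·(…)/p_y.
Discretionary income = 184 − 4·14 − 12·3 = 92; x* = 4 + 0.75·92/14 = 8.9286.

x* = 8.9286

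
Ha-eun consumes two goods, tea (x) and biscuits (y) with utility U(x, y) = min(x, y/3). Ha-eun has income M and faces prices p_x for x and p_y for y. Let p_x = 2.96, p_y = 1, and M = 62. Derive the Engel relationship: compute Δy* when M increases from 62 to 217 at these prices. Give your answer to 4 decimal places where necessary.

Δy* = 78.0201

With perfect complements, no substitution: consume in ratio x:y = 1:3.
Budget: p_x·x + p_y·3·x = M, so (p_x + 3·p_y)·x = M.
Demand: x*(p_x,p_y,M) = M/(p_x + 3·p_y), y* = 3·M/(p_x + 3·p_y).
Here 2.96 + 3·1 = 5.96, giving y* = 31.2081.
At M' = 217: y* = 109.2282. Change: 109.2282 − 31.2081 = 78.0201.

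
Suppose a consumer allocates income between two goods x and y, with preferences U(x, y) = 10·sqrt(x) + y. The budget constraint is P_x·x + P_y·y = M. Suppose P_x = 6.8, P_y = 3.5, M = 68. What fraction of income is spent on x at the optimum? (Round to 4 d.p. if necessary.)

share on x = 0.6623

Set MRS = P_x/P_y: 5·x^(−1/2) = P_x/P_y.
Thus x* = (5·P_y/P_x)² — independent of M — with the rest of income spent on y.
Plugging in: x* = (5·3.5/6.8)² = 6.6231, y* = 6.5609.
Expenditure on x: 6.8·6.6231 = 45.0368; share = 0.6623.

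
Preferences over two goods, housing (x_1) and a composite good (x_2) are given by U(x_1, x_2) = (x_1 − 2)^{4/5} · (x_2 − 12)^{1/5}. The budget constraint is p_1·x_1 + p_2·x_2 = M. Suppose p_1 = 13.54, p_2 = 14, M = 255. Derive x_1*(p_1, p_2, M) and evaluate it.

x_1* = 5.5403

After buying the subsistence bundle (2, 12), a share 0.8 of the remaining income goes to x_1: x_1* = 2 + 0.8·(M − 2p_1 − 12p_2)/p_1.
Discretionary income = 255 − 2·13.54 − 12·14 = 59.92; x_1* = 2 + 0.8·59.92/13.54 = 5.5403.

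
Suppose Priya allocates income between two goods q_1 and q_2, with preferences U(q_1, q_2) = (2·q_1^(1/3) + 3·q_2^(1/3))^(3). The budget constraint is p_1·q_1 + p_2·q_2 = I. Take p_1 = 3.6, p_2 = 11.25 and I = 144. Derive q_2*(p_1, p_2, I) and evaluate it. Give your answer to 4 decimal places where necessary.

MU_q_1 ∝ 2·q_1^(-2/3), MU_q_2 ∝ 3·q_2^(-2/3), so MRS = (2/3)·(q_2/q_1)^(2/3) = p_1/p_2.
Hence q_2/q_1 = ((3/2)·p_1/p_2)^(1/(2/3)), i.e. raised to the 1.5 power.
Substitute q_2 = (q_2/q_1)·q_1 into the budget: q_1* = I/(p_1 + p_2·(q_2/q_1)).
Numerically q_2/q_1 = 0.332554, so q_1* = 144/(3.6 + 11.25·0.332554) = 19.6152 and q_2* = 0.332554·19.6152 = 6.5231.

q_2* = 6.5231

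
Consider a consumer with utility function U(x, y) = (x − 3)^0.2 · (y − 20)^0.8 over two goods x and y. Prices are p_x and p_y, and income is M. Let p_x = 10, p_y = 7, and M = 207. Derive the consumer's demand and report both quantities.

x* = 3.74, y* = 24.2286

Let x' = x−3, y' = y−20. MRS = (1/4)·y'/x' = p_x/p_y.
After buying the subsistence bundle (3, 20), a share 0.2 of the remaining income goes to x: x* = 3 + 0.2·(M − 3p_x − 20p_y)/p_x.
Discretionary income = 207 − 3·10 − 20·7 = 37; x* = 3 + 0.2·37/10 = 3.74; y* = 20 + 0.8·37/7 = 24.2286.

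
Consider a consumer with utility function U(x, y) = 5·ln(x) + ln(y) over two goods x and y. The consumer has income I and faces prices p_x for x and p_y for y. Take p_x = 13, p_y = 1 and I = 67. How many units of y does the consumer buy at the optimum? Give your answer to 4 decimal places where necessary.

Demand: x*(p_x,p_y,I) = 5/6·I/p_x and y* = 1/6·I/p_y.
At p_x=13, p_y=1, I=67: y* = 1/6·67/1 = 11.1667.

y* = 11.1667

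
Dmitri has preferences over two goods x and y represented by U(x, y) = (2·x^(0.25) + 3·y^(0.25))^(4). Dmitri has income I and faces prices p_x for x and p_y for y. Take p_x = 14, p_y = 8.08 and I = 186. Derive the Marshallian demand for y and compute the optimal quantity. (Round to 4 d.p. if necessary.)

y* = 15.5027

From the CES first-order condition, (2/3)·(y/x)^(0.75) = p_x/p_y.
Solve for the ratio: y/x = [(3/2)·p_x/p_y]^(4/3).
With the ratio pinned down, the budget gives x* = I/(p_x + p_y·(y/x)) and y* = (y/x)·x*.
Numerically y/x = 3.573364, so x* = 186/(14 + 8.08·3.573364) = 4.3384 and y* = 3.573364·4.3384 = 15.5027.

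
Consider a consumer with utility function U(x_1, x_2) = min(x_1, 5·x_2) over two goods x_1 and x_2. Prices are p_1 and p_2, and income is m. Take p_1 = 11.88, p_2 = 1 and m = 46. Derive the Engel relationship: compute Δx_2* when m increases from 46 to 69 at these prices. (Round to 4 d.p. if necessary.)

Leontief preferences: the optimum is at the kink where x_1/5 = x_2/1, i.e. x_2 = (1/5)·x_1.
Budget: p_1·x_1 + p_2·(1/5)·x_1 = m, so (5·p_1 + p_2)·x_1 = 5·m.
Demand: x_1*(p_1,p_2,m) = 5·m/(5·p_1 + p_2), x_2* = m/(5·p_1 + p_2).
Here 5·11.88 + 1 = 60.4, giving x_2* = 0.7616.
At m' = 69: x_2* = 1.1424. Change: 1.1424 − 0.7616 = 0.3808.

Δx_2* = 0.3808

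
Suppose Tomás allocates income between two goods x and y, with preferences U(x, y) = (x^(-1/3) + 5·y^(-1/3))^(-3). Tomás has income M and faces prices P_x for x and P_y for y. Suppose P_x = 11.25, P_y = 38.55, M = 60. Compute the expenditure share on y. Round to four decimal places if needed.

share on y = 0.8198

Substitute y = (y/x)·x into the budget: x* = M/(P_x + P_y·(y/x)).
Numerically y/x = 1.327619, so x* = 60/(11.25 + 38.55·1.327619) = 0.9611 and y* = 1.327619·0.9611 = 1.2759.
Expenditure on y: 38.55·1.2759 = 49.1878; share = 0.8198.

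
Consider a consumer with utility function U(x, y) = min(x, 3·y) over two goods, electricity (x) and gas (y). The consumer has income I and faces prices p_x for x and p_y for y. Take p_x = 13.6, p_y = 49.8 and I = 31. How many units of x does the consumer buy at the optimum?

x* = 1.0265

Here 3·13.6 + 49.8 = 90.6, giving x* = 1.0265.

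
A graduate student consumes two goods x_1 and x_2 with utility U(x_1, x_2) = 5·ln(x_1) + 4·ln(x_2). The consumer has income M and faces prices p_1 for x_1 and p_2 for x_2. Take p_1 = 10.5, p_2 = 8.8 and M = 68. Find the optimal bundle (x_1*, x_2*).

x_1* = 3.5979, x_2* = 3.4343

The MRS is (5/4)·x_2/x_1. Set MRS = p_1/p_2.
Rearranging, p_2·x_2 = (4/5)·p_1·x_1. Substituting into the budget gives p_1·x_1·(1 + (4/5)) = M.
Demand: x_1*(p_1,p_2,M) = 5/9·M/p_1 and x_2* = 4/9·M/p_2.
At p_1=10.5, p_2=8.8, M=68: x_1* = 5/9·68/10.5 = 3.5979, x_2* = 3.4343.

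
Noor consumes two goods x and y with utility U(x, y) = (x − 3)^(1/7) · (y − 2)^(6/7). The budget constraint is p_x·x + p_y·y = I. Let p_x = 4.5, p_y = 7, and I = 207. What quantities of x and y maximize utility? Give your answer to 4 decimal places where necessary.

x* = 8.6984, y* = 23.9796

MRS = (1/6)·(y−2)/(x−3). Tangency with p_x/p_y gives y−2 = 6·(p_x/p_y)·(x−3).
Substituting into the budget: x* = 3 + 1/7·(I − 3·p_x − 2·p_y)/p_x, and y* = 2 + 6/7·(…)/p_y.
Discretionary income = 207 − 3·4.5 − 2·7 = 179.5; x* = 3 + 1/7·179.5/4.5 = 8.6984; y* = 2 + 6/7·179.5/7 = 23.9796.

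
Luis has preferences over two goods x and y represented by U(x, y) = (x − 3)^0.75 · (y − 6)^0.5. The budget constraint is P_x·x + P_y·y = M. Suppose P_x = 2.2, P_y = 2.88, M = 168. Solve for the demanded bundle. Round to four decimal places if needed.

x* = 42.3055, y* = 26.0167

Discretionary income = 168 − 3·2.2 − 6·2.88 = 144.12; x* = 3 + 0.6·144.12/2.2 = 42.3055; y* = 6 + 0.4·144.12/2.88 = 26.0167.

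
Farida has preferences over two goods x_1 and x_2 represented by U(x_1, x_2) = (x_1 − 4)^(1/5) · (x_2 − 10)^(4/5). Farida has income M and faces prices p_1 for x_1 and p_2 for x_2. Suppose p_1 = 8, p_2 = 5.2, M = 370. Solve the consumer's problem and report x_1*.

MRS = (1/4)·(x_2−10)/(x_1−4). Tangency with p_1/p_2 gives x_2−10 = 4·(p_1/p_2)·(x_1−4).
After buying the subsistence bundle (4, 10), a share 0.2 of the remaining income goes to x_1: x_1* = 4 + 0.2·(M − 4p_1 − 10p_2)/p_1.
Discretionary income = 370 − 4·8 − 10·5.2 = 286; x_1* = 4 + 0.2·286/8 = 11.15.

x_1* = 11.15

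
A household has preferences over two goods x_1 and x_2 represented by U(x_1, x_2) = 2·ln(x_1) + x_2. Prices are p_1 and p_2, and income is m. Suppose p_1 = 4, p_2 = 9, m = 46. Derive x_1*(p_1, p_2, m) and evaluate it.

MU_x_1 = 2/x_1, MU_x_2 = 1. Tangency: 2/x_1 = p_1/p_2.
So x_1*(p_1,p_2) = 2·p_2/p_1, independent of income; and x_2* = (m − 2·p_2)/p_2.
At the given prices: x_1* = 2·9/4 = 4.5.

x_1* = 4.5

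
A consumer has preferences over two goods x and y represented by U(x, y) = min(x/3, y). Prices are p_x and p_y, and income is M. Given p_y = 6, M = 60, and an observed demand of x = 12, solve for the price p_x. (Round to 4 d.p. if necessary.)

p_x = 3

With perfect complements, no substitution: consume in ratio x:y = 3:1.
Budget: p_x·x + p_y·(1/3)·x = M, so (3·p_x + p_y)·x = 3·M.
Demand: x*(p_x,p_y,M) = 3·M/(3·p_x + p_y), y* = M/(3·p_x + p_y).
Set x* = 12 in the demand function and solve for p_x: p_x = 3.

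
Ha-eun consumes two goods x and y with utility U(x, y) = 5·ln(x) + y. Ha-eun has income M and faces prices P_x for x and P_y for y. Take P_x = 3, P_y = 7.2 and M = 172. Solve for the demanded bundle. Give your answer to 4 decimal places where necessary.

MU_x = 5/x, MU_y = 1. Tangency: 5/x = P_x/P_y.
So x*(P_x,P_y) = 5·P_y/P_x, independent of income; and y* = (M − 5·P_y)/P_y.
At the given prices: x* = 5·7.2/3 = 12, and y* = 18.8889.

x* = 12, y* = 18.8889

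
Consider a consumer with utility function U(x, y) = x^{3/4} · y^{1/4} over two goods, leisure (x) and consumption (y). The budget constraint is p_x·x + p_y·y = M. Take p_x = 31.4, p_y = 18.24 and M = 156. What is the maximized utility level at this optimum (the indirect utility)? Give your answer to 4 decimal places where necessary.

V = 3.243

At p_x=31.4, p_y=18.24, M=156: x* = 0.75·156/31.4 = 3.7261, y* = 2.1382.
Utility at the optimum: U(3.7261, 2.1382) = 3.243.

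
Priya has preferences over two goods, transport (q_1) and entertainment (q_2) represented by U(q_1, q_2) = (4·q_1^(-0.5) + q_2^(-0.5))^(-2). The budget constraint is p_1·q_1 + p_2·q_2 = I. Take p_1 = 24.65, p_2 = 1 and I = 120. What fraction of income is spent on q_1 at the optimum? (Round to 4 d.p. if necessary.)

share on q_1 = 0.88

MRS = MU_q_1/MU_q_2 = 4·(q_2/q_1)^(1.5). Set equal to p_1/p_2.
Hence q_2/q_1 = ((1/4)·p_1/p_2)^(1/(1.5)), i.e. raised to the 2/3 power.
With the ratio pinned down, the budget gives q_1* = I/(p_1 + p_2·(q_2/q_1)) and q_2* = (q_2/q_1)·q_1*.
Numerically q_2/q_1 = 3.361279, so q_1* = 120/(24.65 + 1·3.361279) = 4.284 and q_2* = 3.361279·4.284 = 14.3997.
Expenditure on q_1: 24.65·4.284 = 105.6003; share = 0.88.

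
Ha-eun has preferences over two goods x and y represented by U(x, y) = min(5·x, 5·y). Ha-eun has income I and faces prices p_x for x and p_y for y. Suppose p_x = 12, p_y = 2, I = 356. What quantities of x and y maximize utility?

Leontief preferences: the optimum is at the kink where x/5 = y/5, i.e. y = x.
Budget: p_x·x + p_y·x = I, so (5·p_x + 5·p_y)·x = 5·I.
Demand: x*(p_x,p_y,I) = 5·I/(5·p_x + 5·p_y), y* = 5·I/(5·p_x + 5·p_y).
Here 5·12 + 5·2 = 70, giving x* = 25.4286 and y* = 25.4286.

x* = 25.4286, y* = 25.4286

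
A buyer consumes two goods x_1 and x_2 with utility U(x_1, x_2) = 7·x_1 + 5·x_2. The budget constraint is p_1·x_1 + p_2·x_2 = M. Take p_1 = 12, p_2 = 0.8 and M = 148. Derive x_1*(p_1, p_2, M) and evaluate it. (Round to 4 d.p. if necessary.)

x_1* = 0

x_2 gives more utility per dollar, so spend all income on x_2: x_2* = M/p_2, x_1* = 0.
Numerically: x_1* = 0, x_2* = 185.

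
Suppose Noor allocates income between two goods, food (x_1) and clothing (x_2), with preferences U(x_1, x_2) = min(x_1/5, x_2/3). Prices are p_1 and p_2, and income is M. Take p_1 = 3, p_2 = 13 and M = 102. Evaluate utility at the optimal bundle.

V = 1.8889

With perfect complements, no substitution: consume in ratio x_1:x_2 = 5:3.
Budget: p_1·x_1 + p_2·(3/5)·x_1 = M, so (5·p_1 + 3·p_2)·x_1 = 5·M.
Demand: x_1*(p_1,p_2,M) = 5·M/(5·p_1 + 3·p_2), x_2* = 3·M/(5·p_1 + 3·p_2).
Here 5·3 + 3·13 = 54, giving x_1* = 9.4444 and x_2* = 5.6667.
Utility at the optimum: U(9.4444, 5.6667) = 1.8889.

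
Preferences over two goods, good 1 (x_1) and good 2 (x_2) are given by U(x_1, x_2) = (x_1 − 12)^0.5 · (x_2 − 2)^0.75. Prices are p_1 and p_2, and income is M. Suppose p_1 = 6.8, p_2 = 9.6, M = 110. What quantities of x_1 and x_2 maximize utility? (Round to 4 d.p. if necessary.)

This is Cobb-Douglas in (x_1−12, x_2−2): tangency gives 0.5·p_2·(x_2−2) = 0.75·p_1·(x_1−12).
After buying the subsistence bundle (12, 2), a share 0.4 of the remaining income goes to x_1: x_1* = 12 + 0.4·(M − 12p_1 − 2p_2)/p_1.
Discretionary income = 110 − 12·6.8 − 2·9.6 = 9.2; x_1* = 12 + 0.4·9.2/6.8 = 12.5412; x_2* = 2 + 0.6·9.2/9.6 = 2.575.

x_1* = 12.5412, x_2* = 2.575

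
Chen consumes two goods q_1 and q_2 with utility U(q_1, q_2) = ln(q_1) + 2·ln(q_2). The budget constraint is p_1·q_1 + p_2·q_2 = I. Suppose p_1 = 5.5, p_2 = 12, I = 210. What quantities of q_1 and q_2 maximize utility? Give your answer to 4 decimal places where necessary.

q_1* = 12.7273, q_2* = 11.6667

MU_q_1/MU_q_2 = (q_2)/(2·q_1); tangency sets this equal to p_1/p_2.
Rearranging, p_2·q_2 = 2·p_1·q_1. Substituting into the budget gives p_1·q_1·(1 + 2) = I.
Demand: q_1*(p_1,p_2,I) = 1/3·I/p_1 and q_2* = 2/3·I/p_2.
At p_1=5.5, p_2=12, I=210: q_1* = 1/3·210/5.5 = 12.7273, q_2* = 11.6667.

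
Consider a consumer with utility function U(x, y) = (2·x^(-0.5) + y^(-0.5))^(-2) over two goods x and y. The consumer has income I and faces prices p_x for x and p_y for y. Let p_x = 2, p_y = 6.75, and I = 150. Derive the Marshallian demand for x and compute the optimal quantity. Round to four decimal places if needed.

x* = 38.5616

Numerically y/x = 0.279982, so x* = 150/(2 + 6.75·0.279982) = 38.5616.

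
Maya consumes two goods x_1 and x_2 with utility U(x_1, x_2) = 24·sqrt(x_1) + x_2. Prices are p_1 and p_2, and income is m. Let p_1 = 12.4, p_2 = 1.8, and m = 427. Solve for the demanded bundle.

x_1* = 3.0343, x_2* = 216.319

Set MRS = p_1/p_2: 12·x_1^(−1/2) = p_1/p_2.
Solve: √x_1 = 12·p_2/p_1, so x_1*(p_1,p_2) = (12·p_2/p_1)², and x_2* = (m − p_1·x_1*)/p_2.
Plugging in: x_1* = (12·1.8/12.4)² = 3.0343, x_2* = 216.319.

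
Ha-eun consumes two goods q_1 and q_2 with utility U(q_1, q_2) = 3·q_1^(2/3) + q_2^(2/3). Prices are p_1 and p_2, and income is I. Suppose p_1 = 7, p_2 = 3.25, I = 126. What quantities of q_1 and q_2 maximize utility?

MU_q_1 ∝ 3·q_1^(-1/3), MU_q_2 ∝ q_2^(-1/3), so MRS = 3·(q_2/q_1)^(1/3) = p_1/p_2.
Hence q_2/q_1 = ((1/3)·p_1/p_2)^(1/(1/3)), i.e. raised to the 3 power.
Substitute q_2 = (q_2/q_1)·q_1 into the budget: q_1* = I/(p_1 + p_2·(q_2/q_1)).
Numerically q_2/q_1 = 0.370067, so q_1* = 126/(7 + 3.25·0.370067) = 15.3608 and q_2* = 0.370067·15.3608 = 5.6845.

q_1* = 15.3608, q_2* = 5.6845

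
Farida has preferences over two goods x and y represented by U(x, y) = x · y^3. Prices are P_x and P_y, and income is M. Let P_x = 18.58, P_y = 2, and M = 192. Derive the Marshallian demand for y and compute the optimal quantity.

y* = 72

MU_x/MU_y = (y)/(3·x); tangency sets this equal to P_x/P_y.
Rearranging, P_y·y = 3·P_x·x. Substituting into the budget gives P_x·x·(1 + 3) = M.
Demand: x*(P_x,P_y,M) = 0.25·M/P_x and y* = 0.75·M/P_y.
At P_x=18.58, P_y=2, M=192: y* = 0.75·192/2 = 72.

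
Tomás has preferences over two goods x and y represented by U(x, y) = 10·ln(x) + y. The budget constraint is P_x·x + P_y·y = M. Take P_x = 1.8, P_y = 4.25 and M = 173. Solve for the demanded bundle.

x* = 23.6111, y* = 30.7059

Set MRS = P_x/P_y: (10/x)/1 = P_x/P_y.
So x*(P_x,P_y) = 10·P_y/P_x, independent of income; and y* = (M − 10·P_y)/P_y.
At the given prices: x* = 10·4.25/1.8 = 23.6111, and y* = 30.7059.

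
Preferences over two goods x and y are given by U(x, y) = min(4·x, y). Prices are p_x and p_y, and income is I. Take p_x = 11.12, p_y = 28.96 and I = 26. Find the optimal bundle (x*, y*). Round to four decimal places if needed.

Leontief preferences: the optimum is at the kink where x/1 = y/4, i.e. y = 4·x.
Budget: p_x·x + p_y·4·x = I, so (p_x + 4·p_y)·x = I.
Demand: x*(p_x,p_y,I) = I/(p_x + 4·p_y), y* = 4·I/(p_x + 4·p_y).
Here 11.12 + 4·28.96 = 126.96, giving x* = 0.2048 and y* = 0.8192.

x* = 0.2048, y* = 0.8192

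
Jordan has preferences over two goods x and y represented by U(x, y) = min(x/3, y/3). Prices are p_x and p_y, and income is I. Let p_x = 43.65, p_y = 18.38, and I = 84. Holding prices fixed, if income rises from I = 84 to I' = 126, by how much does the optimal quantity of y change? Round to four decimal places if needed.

Leontief preferences: the optimum is at the kink where x/3 = y/3, i.e. y = x.
Budget: p_x·x + p_y·x = I, so (3·p_x + 3·p_y)·x = 3·I.
Demand: x*(p_x,p_y,I) = 3·I/(3·p_x + 3·p_y), y* = 3·I/(3·p_x + 3·p_y).
Here 3·43.65 + 3·18.38 = 186.09, giving y* = 1.3542.
At I' = 126: y* = 2.0313. Change: 2.0313 − 1.3542 = 0.6771.

Δy* = 0.6771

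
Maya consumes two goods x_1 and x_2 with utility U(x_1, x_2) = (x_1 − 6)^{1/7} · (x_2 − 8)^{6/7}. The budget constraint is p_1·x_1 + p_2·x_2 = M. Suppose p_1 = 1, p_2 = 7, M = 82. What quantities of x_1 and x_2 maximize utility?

MRS = (1/6)·(x_2−8)/(x_1−6). Tangency with p_1/p_2 gives x_2−8 = 6·(p_1/p_2)·(x_1−6).
Substituting into the budget: x_1* = 6 + 1/7·(M − 6·p_1 − 8·p_2)/p_1, and x_2* = 8 + 6/7·(…)/p_2.
Discretionary income = 82 − 6·1 − 8·7 = 20; x_1* = 6 + 1/7·20/1 = 8.8571; x_2* = 8 + 6/7·20/7 = 10.449.

x_1* = 8.8571, x_2* = 10.449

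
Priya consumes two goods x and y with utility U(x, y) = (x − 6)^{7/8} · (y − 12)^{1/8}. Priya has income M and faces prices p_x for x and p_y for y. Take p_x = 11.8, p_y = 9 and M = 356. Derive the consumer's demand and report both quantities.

After buying the subsistence bundle (6, 12), a share 0.875 of the remaining income goes to x: x* = 6 + 0.875·(M − 6p_x − 12p_y)/p_x.
Discretionary income = 356 − 6·11.8 − 12·9 = 177.2; x* = 6 + 0.875·177.2/11.8 = 19.1398; y* = 12 + 0.125·177.2/9 = 14.4611.

x* = 19.1398, y* = 14.4611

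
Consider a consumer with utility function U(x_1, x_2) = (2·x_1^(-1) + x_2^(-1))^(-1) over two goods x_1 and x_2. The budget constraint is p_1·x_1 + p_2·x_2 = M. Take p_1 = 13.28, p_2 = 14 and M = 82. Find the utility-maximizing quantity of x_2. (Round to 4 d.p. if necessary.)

x_2* = 2.4637

MU_x_1 ∝ 2·x_1^(-2), MU_x_2 ∝ x_2^(-2), so MRS = 2·(x_2/x_1)^(2) = p_1/p_2.
Hence x_2/x_1 = ((1/2)·p_1/p_2)^(1/(2)), i.e. raised to the 0.5 power.
Substitute x_2 = (x_2/x_1)·x_1 into the budget: x_1* = M/(p_1 + p_2·(x_2/x_1)).
Numerically x_2/x_1 = 0.688684, so x_1* = 82/(13.28 + 14·0.688684) = 3.5774 and x_2* = 0.688684·3.5774 = 2.4637.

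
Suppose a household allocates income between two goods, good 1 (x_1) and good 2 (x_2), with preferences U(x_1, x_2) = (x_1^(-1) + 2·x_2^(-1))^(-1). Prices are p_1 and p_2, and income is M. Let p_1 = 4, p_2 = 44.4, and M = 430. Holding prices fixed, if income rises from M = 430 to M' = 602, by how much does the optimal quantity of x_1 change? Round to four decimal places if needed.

MU_x_1 ∝ x_1^(-2), MU_x_2 ∝ 2·x_2^(-2), so MRS = (1/2)·(x_2/x_1)^(2) = p_1/p_2.
Solve for the ratio: x_2/x_1 = [2·p_1/p_2]^(0.5).
With the ratio pinned down, the budget gives x_1* = M/(p_1 + p_2·(x_2/x_1)) and x_2* = (x_2/x_1)·x_1*.
Numerically x_2/x_1 = 0.424476, so x_1* = 430/(4 + 44.4·0.424476) = 18.8211.
At M' = 602: x_1* = 26.3495. Change: 26.3495 − 18.8211 = 7.5284.

Δx_1* = 7.5284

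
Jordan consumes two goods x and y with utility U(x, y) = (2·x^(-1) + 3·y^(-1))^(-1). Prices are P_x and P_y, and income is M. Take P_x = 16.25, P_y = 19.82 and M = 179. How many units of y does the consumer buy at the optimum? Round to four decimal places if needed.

y* = 5.1924

Numerically y/x = 1.108972, so x* = 179/(16.25 + 19.82·1.108972) = 4.6822 and y* = 1.108972·4.6822 = 5.1924.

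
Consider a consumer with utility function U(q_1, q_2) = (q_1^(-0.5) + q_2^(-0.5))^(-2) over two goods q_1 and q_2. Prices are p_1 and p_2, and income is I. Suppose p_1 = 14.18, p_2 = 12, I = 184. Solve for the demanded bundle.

q_1* = 6.6685, q_2* = 7.4534

MRS = MU_q_1/MU_q_2 = (q_2/q_1)^(1.5). Set equal to p_1/p_2.
Solve for the ratio: q_2/q_1 = [p_1/p_2]^(2/3).
Substitute q_2 = (q_2/q_1)·q_1 into the budget: q_1* = I/(p_1 + p_2·(q_2/q_1)).
Numerically q_2/q_1 = 1.117712, so q_1* = 184/(14.18 + 12·1.117712) = 6.6685 and q_2* = 1.117712·6.6685 = 7.4534.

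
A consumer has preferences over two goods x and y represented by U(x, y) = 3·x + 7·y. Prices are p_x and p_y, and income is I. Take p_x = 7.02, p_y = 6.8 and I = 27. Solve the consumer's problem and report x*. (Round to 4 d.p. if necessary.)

Linear utility — the consumer picks whichever good has higher MU/price: 3/7.02 = 0.4274 vs 7/6.8 = 1.0294.
y gives more utility per dollar, so spend all income on y: y* = I/p_y, x* = 0.
Numerically: x* = 0, y* = 3.9706.

x* = 0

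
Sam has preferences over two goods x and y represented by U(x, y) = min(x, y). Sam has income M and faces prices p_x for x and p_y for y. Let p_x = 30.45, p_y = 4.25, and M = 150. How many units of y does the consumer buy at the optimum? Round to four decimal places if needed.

Leontief preferences: the optimum is at the kink where x/1 = y/1, i.e. y = x.
Budget: p_x·x + p_y·x = M, so (p_x + p_y)·x = M.
Demand: x*(p_x,p_y,M) = M/(p_x + p_y), y* = M/(p_x + p_y).
Here 30.45 + 4.25 = 34.7, giving y* = 4.3228.

y* = 4.3228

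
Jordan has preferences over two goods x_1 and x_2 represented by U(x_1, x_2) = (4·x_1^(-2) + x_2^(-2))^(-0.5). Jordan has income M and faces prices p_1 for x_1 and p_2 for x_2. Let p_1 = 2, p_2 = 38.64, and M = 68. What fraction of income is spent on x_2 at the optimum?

MU_x_1 ∝ 4·x_1^(-3), MU_x_2 ∝ x_2^(-3), so MRS = 4·(x_2/x_1)^(3) = p_1/p_2.
Solve for the ratio: x_2/x_1 = [(1/4)·p_1/p_2]^(1/3).
With the ratio pinned down, the budget gives x_1* = M/(p_1 + p_2·(x_2/x_1)) and x_2* = (x_2/x_1)·x_1*.
Numerically x_2/x_1 = 0.234771, so x_1* = 68/(2 + 38.64·0.234771) = 6.1419 and x_2* = 0.234771·6.1419 = 1.4419.
Expenditure on x_2: 38.64·1.4419 = 55.7163; share = 0.8194.

share on x_2 = 0.8194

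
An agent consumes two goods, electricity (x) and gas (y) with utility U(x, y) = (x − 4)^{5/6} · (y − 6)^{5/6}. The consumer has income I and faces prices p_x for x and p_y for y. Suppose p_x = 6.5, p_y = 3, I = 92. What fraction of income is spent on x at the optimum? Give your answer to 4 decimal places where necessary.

share on x = 0.5435

Let x' = x−4, y' = y−6. MRS = y'/x' = p_x/p_y.
After buying the subsistence bundle (4, 6), a share 0.5 of the remaining income goes to x: x* = 4 + 0.5·(I − 4p_x − 6p_y)/p_x.
Discretionary income = 92 − 4·6.5 − 6·3 = 48; x* = 4 + 0.5·48/6.5 = 7.6923; y* = 6 + 0.5·48/3 = 14.
Expenditure on x: 6.5·7.6923 = 50; share = 0.5435.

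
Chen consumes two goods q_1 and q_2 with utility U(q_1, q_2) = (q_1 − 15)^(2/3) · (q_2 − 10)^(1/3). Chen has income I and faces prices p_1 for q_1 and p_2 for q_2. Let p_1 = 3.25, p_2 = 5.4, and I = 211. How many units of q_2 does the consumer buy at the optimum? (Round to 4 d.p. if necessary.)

q_2* = 16.6821

After buying the subsistence bundle (15, 10), a share 2/3 of the remaining income goes to q_1: q_1* = 15 + 2/3·(I − 15p_1 − 10p_2)/p_1.
Discretionary income = 211 − 15·3.25 − 10·5.4 = 108.25; q_2* = 10 + 1/3·108.25/5.4 = 16.6821.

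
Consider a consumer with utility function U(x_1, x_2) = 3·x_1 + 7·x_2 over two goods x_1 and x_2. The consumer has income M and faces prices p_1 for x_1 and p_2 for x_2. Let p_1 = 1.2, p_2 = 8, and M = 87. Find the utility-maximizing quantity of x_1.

x_1* = 72.5

x_1 gives more utility per dollar, so spend all income on x_1: x_1* = M/p_1, x_2* = 0.
Numerically: x_1* = 72.5, x_2* = 0.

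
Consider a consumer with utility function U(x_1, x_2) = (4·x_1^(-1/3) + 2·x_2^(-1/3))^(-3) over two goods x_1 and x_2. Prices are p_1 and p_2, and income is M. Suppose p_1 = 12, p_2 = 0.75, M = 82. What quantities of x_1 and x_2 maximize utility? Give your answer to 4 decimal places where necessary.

x_1* = 5.2673, x_2* = 25.0558

Substitute x_2 = (x_2/x_1)·x_1 into the budget: x_1* = M/(p_1 + p_2·(x_2/x_1)).
Numerically x_2/x_1 = 4.756828, so x_1* = 82/(12 + 0.75·4.756828) = 5.2673 and x_2* = 4.756828·5.2673 = 25.0558.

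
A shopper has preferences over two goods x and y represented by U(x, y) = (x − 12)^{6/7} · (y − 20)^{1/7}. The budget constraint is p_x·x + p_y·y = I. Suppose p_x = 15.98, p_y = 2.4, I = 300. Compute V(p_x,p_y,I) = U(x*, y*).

V = 3.2796

This is Cobb-Douglas in (x−12, y−20): tangency gives 6/7·p_y·(y−20) = 1/7·p_x·(x−12).
After buying the subsistence bundle (12, 20), a share 6/7 of the remaining income goes to x: x* = 12 + 6/7·(I − 12p_x − 20p_y)/p_x.
Discretionary income = 300 − 12·15.98 − 20·2.4 = 60.24; x* = 12 + 6/7·60.24/15.98 = 15.2312; y* = 20 + 1/7·60.24/2.4 = 23.5857.
Utility at the optimum: U(15.2312, 23.5857) = 3.2796.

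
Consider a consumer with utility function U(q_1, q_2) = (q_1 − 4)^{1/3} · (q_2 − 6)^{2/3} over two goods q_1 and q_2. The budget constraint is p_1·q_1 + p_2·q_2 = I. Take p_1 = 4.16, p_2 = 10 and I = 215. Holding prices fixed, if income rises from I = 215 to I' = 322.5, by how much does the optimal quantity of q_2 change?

Let q_1' = q_1−4, q_2' = q_2−6. MRS = (1/2)·q_2'/q_1' = p_1/p_2.
After buying the subsistence bundle (4, 6), a share 1/3 of the remaining income goes to q_1: q_1* = 4 + 1/3·(I − 4p_1 − 6p_2)/p_1.
Discretionary income = 215 − 4·4.16 − 6·10 = 138.36; q_2* = 6 + 2/3·138.36/10 = 15.224.
At I' = 322.5: q_2* = 22.3907. Change: 22.3907 − 15.224 = 7.1667.

Δq_2* = 7.1667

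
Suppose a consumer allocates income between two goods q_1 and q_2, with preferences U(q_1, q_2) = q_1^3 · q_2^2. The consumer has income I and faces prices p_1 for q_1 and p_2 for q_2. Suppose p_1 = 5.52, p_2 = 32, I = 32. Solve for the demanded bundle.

q_1* = 3.4783, q_2* = 0.4

Demand: q_1*(p_1,p_2,I) = 0.6·I/p_1 and q_2* = 0.4·I/p_2.
At p_1=5.52, p_2=32, I=32: q_1* = 0.6·32/5.52 = 3.4783, q_2* = 0.4.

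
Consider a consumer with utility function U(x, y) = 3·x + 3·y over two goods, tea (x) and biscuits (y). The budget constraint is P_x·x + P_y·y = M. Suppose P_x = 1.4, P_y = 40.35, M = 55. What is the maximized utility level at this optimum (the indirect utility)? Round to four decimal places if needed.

Linear utility — the consumer picks whichever good has higher MU/price: 3/1.4 = 2.1429 vs 3/40.35 = 0.0743.
x gives more utility per dollar, so spend all income on x: x* = M/P_x, y* = 0.
Numerically: x* = 39.2857, y* = 0.
Utility at the optimum: U(39.2857, 0) = 117.8571.

V = 117.8571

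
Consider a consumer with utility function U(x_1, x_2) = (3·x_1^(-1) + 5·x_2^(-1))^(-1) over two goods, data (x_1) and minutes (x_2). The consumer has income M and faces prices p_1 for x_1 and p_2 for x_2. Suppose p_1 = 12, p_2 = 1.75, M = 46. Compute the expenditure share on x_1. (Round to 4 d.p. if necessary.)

Substitute x_2 = (x_2/x_1)·x_1 into the budget: x_1* = M/(p_1 + p_2·(x_2/x_1)).
Numerically x_2/x_1 = 3.380617, so x_1* = 46/(12 + 1.75·3.380617) = 2.5675 and x_2* = 3.380617·2.5675 = 8.6798.
Expenditure on x_1: 12·2.5675 = 30.8103; share = 0.6698.

share on x_1 = 0.6698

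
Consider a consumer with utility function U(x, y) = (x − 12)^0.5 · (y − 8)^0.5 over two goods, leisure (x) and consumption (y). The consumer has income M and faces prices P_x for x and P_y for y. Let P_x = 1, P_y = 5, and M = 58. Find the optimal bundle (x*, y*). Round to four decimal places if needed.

Let x' = x−12, y' = y−8. MRS = y'/x' = P_x/P_y.
Substituting into the budget: x* = 12 + 0.5·(M − 12·P_x − 8·P_y)/P_x, and y* = 8 + 0.5·(…)/P_y.
Discretionary income = 58 − 12·1 − 8·5 = 6; x* = 12 + 0.5·6/1 = 15; y* = 8 + 0.5·6/5 = 8.6.

x* = 15, y* = 8.6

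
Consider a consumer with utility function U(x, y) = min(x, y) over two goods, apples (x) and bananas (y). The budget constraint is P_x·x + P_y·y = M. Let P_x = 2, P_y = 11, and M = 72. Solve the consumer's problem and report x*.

x* = 5.5385

Leontief preferences: the optimum is at the kink where x/1 = y/1, i.e. y = x.
Budget: P_x·x + P_y·x = M, so (P_x + P_y)·x = M.
Demand: x*(P_x,P_y,M) = M/(P_x + P_y), y* = M/(P_x + P_y).
Here 2 + 11 = 13, giving x* = 5.5385.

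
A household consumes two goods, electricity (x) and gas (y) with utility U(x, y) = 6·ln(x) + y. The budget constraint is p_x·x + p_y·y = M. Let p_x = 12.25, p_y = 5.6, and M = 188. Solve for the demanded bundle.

MU_x = 6/x, MU_y = 1. Tangency: 6/x = p_x/p_y.
So x*(p_x,p_y) = 6·p_y/p_x, independent of income; and y* = (M − 6·p_y)/p_y.
At the given prices: x* = 6·5.6/12.25 = 2.7429, and y* = 27.5714.

x* = 2.7429, y* = 27.5714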